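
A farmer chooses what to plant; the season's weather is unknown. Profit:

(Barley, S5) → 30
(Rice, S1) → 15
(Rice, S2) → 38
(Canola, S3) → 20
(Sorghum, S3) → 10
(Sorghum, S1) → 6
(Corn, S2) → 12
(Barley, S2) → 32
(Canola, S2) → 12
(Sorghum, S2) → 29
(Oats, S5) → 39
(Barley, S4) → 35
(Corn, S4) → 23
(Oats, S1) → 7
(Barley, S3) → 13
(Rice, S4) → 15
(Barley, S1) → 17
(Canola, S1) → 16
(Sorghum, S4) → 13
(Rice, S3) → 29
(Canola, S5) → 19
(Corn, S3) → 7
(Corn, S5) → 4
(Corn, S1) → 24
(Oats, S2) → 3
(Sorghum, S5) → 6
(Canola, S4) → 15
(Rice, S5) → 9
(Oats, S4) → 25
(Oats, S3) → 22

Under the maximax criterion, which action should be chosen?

Row maxima: Oats=39, Sorghum=29, Canola=20, Rice=38, Corn=24, Barley=35
Best best-case = 39 → Oats.

Oats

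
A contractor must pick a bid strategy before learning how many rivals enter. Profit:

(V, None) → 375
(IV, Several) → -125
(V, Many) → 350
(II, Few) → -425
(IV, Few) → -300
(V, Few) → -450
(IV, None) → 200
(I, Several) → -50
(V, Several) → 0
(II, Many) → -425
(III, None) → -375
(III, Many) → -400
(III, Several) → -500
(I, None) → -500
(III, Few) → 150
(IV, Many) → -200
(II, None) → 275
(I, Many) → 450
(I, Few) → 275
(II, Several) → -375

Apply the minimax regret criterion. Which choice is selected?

IV

Column bests: None=375, Few=275, Several=0, Many=450.
I regrets: 875, 0, 50, 0 → max 875
II regrets: 100, 700, 375, 875 → max 875
III regrets: 750, 125, 500, 850 → max 850
IV regrets: 175, 575, 125, 650 → max 650
V regrets: 0, 725, 0, 100 → max 725
Smallest max regret = 650 → IV.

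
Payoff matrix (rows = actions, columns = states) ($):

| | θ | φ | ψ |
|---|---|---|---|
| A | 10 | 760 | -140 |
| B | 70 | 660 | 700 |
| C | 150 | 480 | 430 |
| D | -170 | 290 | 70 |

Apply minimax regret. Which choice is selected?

B

Column bests: θ=150, φ=760, ψ=700.
A regrets: 140, 0, 840 → max 840
B regrets: 80, 100, 0 → max 100
C regrets: 0, 280, 270 → max 280
D regrets: 320, 470, 630 → max 630
Smallest max regret = 100 → B.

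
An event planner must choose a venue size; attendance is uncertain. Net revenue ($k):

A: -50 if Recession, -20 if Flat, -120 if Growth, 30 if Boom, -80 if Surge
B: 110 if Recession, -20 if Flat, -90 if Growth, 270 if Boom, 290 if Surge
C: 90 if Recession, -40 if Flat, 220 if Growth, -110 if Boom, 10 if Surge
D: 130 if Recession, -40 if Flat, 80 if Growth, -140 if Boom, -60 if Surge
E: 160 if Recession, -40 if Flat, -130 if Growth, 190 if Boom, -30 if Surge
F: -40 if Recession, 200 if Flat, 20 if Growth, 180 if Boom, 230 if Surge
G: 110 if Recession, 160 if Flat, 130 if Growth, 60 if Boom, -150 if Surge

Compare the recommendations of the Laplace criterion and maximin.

Row averages: A=-48, B=112, C=34, D=-6, E=30, F=118, G=62
Highest average = 118 → F.
Row minima: A=-120, B=-90, C=-110, D=-140, E=-130, F=-40, G=-150
Best worst-case = -40 → F.

laplace → F; maximin → F (agree)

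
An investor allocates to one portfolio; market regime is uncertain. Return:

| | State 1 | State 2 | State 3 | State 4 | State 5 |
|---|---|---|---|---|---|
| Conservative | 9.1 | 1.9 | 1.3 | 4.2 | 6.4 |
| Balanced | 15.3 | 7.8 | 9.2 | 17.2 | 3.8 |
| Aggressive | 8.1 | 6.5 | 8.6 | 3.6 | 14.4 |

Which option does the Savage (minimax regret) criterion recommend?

Column bests: State 1=15.3, State 2=7.8, State 3=9.2, State 4=17.2, State 5=14.4.
Conservative regrets: 6.2, 5.9, 7.9, 13.0, 8.0 → max 13.0
Balanced regrets: 0.0, 0.0, 0.0, 0.0, 10.6 → max 10.6
Aggressive regrets: 7.2, 1.3, 0.6, 13.6, 0.0 → max 13.6
Smallest max regret = 10.6 → Balanced.

Balanced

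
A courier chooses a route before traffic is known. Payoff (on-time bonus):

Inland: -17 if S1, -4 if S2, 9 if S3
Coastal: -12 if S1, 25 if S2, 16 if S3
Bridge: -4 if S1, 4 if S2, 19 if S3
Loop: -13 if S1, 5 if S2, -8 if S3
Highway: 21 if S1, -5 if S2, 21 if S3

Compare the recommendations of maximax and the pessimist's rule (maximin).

Row maxima: Inland=9, Coastal=25, Bridge=19, Loop=5, Highway=21
Best best-case = 25 → Coastal.
Row minima: Inland=-17, Coastal=-12, Bridge=-4, Loop=-13, Highway=-5
Best worst-case = -4 → Bridge.

maximax → Coastal; maximin → Bridge (disagree)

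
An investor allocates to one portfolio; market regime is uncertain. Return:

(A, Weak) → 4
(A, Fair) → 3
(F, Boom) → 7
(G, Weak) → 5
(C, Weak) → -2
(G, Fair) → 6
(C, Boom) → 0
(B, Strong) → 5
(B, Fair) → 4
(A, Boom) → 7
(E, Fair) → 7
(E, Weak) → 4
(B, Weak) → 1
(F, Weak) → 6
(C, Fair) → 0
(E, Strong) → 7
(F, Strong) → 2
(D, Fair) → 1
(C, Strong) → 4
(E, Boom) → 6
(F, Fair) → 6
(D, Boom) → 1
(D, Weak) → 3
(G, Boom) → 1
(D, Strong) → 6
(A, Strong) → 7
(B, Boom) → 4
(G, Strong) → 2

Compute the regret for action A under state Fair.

4

Best payoff under Fair is 7.
Regret = 7 − 3 = 4.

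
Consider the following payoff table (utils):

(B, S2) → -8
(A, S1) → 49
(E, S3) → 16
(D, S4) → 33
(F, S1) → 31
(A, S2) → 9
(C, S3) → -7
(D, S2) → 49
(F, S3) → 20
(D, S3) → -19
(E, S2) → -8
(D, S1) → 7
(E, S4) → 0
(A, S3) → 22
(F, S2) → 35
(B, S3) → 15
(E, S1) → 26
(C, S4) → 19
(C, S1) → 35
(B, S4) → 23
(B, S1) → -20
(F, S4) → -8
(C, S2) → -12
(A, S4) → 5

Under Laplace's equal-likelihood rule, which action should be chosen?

A

Row averages: A=21.25, B=2.5, C=8.75, D=17.5, E=8.5, F=19.5
Highest average = 21.25 → A.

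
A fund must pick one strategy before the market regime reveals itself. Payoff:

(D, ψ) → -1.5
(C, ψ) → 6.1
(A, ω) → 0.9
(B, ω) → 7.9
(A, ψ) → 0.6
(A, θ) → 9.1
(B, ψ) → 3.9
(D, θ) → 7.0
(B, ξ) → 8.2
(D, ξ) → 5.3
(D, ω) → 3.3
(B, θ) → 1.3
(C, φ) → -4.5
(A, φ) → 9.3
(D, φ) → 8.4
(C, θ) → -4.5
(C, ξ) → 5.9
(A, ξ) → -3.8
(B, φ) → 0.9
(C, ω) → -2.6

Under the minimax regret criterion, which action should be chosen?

D

Column bests: θ=9.1, φ=9.3, ψ=6.1, ω=7.9, ξ=8.2.
A regrets: 0.0, 0.0, 5.5, 7.0, 12.0 → max 12.0
B regrets: 7.8, 8.4, 2.2, 0.0, 0.0 → max 8.4
C regrets: 13.6, 13.8, 0.0, 10.5, 2.3 → max 13.8
D regrets: 2.1, 0.9, 7.6, 4.6, 2.9 → max 7.6
Smallest max regret = 7.6 → D.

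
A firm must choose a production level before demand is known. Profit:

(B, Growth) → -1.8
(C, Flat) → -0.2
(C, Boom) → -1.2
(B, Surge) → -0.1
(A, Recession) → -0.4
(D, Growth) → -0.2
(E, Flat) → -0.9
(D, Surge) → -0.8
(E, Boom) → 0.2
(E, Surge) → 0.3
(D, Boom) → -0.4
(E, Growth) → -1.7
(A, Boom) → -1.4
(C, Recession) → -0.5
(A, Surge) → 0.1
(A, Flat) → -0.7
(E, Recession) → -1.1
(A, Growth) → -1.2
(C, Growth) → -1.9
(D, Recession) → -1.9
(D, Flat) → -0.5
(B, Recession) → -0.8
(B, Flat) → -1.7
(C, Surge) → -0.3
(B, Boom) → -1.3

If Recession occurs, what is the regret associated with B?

Best payoff under Recession is -0.4.
Regret = -0.4 − (-0.8) = 0.4.

0.4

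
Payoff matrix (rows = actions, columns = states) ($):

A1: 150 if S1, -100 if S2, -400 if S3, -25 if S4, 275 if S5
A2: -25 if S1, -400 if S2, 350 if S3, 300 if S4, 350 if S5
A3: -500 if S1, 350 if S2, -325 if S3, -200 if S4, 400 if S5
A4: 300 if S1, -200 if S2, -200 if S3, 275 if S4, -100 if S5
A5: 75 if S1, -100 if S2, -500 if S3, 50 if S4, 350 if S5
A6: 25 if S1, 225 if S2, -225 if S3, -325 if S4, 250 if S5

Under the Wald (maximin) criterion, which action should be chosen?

A4

Row minima: A1=-400, A2=-400, A3=-500, A4=-200, A5=-500, A6=-325
Best worst-case = -200 → A4.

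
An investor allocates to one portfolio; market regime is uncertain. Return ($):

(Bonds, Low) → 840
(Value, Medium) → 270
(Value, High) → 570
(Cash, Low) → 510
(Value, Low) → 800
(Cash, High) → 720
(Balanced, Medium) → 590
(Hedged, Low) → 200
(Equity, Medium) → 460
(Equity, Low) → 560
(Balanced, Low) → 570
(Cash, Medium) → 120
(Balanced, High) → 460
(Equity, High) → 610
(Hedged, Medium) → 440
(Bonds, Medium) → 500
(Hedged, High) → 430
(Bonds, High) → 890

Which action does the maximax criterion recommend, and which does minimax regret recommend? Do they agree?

Row maxima: Cash=720, Bonds=890, Value=800, Hedged=440, Balanced=590, Equity=610
Best best-case = 890 → Bonds.
Column bests: Low=840, Medium=590, High=890.
Cash regrets: 330, 470, 170 → max 470
Bonds regrets: 0, 90, 0 → max 90
Value regrets: 40, 320, 320 → max 320
Hedged regrets: 640, 150, 460 → max 640
Balanced regrets: 270, 0, 430 → max 430
Equity regrets: 280, 130, 280 → max 280
Smallest max regret = 90 → Bonds.

maximax → Bonds; minimax regret → Bonds (agree)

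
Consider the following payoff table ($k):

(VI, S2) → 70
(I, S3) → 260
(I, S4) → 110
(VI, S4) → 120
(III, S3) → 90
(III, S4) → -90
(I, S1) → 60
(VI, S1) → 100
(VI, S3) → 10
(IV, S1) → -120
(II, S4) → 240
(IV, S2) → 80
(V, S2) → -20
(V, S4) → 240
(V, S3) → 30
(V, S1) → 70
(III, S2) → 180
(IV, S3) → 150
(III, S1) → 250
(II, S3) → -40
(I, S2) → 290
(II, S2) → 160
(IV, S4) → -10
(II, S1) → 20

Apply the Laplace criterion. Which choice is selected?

I

Row averages: I=180, II=95, III=107.5, IV=25, V=80, VI=75
Highest average = 180 → I.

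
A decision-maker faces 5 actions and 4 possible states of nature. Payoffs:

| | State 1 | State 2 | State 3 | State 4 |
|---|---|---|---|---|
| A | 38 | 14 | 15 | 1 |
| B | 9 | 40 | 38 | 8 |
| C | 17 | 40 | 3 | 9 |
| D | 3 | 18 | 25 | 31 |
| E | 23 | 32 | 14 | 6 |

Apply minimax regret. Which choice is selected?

Column bests: State 1=38, State 2=40, State 3=38, State 4=31.
A regrets: 0, 26, 23, 30 → max 30
B regrets: 29, 0, 0, 23 → max 29
C regrets: 21, 0, 35, 22 → max 35
D regrets: 35, 22, 13, 0 → max 35
E regrets: 15, 8, 24, 25 → max 25
Smallest max regret = 25 → E.

E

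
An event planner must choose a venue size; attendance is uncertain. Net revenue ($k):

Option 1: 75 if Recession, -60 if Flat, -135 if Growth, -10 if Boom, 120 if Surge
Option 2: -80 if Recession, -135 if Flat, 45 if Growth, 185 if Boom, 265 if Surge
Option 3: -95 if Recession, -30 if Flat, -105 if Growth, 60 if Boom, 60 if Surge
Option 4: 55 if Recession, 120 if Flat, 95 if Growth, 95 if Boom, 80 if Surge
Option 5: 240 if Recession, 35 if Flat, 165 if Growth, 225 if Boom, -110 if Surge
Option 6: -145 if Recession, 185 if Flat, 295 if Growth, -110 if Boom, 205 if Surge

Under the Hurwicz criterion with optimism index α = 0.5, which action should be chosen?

Option 4

Option 1: 0.5·120 + 0.5·(-135) = -7.5
Option 2: 0.5·265 + 0.5·(-135) = 65
Option 3: 0.5·60 + 0.5·(-105) = -22.5
Option 4: 0.5·120 + 0.5·55 = 87.5
Option 5: 0.5·240 + 0.5·(-110) = 65
Option 6: 0.5·295 + 0.5·(-145) = 75
Highest Hurwicz score = 87.5 → Option 4.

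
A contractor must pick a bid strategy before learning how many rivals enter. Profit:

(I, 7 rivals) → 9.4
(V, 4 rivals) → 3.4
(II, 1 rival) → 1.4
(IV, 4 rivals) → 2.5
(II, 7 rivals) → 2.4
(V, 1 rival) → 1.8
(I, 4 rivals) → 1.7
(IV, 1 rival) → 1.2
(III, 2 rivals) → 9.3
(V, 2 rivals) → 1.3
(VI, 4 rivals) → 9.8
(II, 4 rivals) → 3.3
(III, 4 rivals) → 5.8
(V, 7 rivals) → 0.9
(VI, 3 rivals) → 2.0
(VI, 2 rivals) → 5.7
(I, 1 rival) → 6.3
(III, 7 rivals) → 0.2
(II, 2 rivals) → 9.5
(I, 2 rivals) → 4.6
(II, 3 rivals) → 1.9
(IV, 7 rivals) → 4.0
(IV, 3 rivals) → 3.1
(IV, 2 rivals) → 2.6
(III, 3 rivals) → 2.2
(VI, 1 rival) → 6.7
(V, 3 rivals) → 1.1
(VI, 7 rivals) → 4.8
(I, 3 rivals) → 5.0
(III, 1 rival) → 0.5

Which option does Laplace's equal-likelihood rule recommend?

Row averages: I=5.4, II=3.7, III=3.6, IV=2.68, V=1.7, VI=5.8
Highest average = 5.8 → VI.

VI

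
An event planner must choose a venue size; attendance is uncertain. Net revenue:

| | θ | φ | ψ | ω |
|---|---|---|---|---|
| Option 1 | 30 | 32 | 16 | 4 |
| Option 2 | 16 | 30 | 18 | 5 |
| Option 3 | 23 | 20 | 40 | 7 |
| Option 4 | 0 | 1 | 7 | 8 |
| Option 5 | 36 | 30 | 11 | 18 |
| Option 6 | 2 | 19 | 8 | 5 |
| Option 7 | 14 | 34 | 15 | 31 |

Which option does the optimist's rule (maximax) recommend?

Row maxima: Option 1=32, Option 2=30, Option 3=40, Option 4=8, Option 5=36, Option 6=19, Option 7=34
Best best-case = 40 → Option 3.

Option 3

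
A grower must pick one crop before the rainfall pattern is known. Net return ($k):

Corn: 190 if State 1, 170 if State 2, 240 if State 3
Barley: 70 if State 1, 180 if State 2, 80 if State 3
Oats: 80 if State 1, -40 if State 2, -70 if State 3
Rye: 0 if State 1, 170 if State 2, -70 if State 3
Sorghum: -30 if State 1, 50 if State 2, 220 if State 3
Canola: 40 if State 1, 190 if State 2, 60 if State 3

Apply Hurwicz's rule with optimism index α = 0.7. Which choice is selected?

Corn: 0.7·240 + 0.3·170 = 219
Barley: 0.7·180 + 0.3·70 = 147
Oats: 0.7·80 + 0.3·(-70) = 35
Rye: 0.7·170 + 0.3·(-70) = 98
Sorghum: 0.7·220 + 0.3·(-30) = 145
Canola: 0.7·190 + 0.3·40 = 145
Highest Hurwicz score = 219 → Corn.

Corn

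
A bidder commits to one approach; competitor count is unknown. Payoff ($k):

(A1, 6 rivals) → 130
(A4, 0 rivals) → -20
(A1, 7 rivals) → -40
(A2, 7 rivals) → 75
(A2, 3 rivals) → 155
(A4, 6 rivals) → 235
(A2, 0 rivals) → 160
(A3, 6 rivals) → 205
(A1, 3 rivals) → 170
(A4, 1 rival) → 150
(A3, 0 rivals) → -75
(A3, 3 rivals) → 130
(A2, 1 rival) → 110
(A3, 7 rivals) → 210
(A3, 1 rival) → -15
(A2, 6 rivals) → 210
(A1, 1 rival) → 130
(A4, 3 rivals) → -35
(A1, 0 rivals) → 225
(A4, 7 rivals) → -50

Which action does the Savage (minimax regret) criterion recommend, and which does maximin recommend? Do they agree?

minimax regret → A2; maximin → A2 (agree)

Column bests: 0 rivals=225, 1 rival=150, 3 rivals=170, 6 rivals=235, 7 rivals=210.
A1 regrets: 0, 20, 0, 105, 250 → max 250
A2 regrets: 65, 40, 15, 25, 135 → max 135
A3 regrets: 300, 165, 40, 30, 0 → max 300
A4 regrets: 245, 0, 205, 0, 260 → max 260
Smallest max regret = 135 → A2.
Row minima: A1=-40, A2=75, A3=-75, A4=-50
Best worst-case = 75 → A2.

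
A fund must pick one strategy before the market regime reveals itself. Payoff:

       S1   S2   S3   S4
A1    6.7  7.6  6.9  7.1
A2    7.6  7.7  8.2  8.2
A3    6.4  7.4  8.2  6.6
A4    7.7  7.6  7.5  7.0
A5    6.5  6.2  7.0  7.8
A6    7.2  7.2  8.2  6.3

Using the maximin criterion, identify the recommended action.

A2

Row minima: A1=6.7, A2=7.6, A3=6.4, A4=7.0, A5=6.2, A6=6.3
Best worst-case = 7.6 → A2.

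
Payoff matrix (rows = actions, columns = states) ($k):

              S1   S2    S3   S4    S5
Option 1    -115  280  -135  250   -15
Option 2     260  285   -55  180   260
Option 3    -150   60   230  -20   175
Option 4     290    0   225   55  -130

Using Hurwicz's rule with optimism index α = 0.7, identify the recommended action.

Option 2

Option 1: 0.7·280 + 0.3·(-135) = 155.5
Option 2: 0.7·285 + 0.3·(-55) = 183
Option 3: 0.7·230 + 0.3·(-150) = 116
Option 4: 0.7·290 + 0.3·(-130) = 164
Highest Hurwicz score = 183 → Option 2.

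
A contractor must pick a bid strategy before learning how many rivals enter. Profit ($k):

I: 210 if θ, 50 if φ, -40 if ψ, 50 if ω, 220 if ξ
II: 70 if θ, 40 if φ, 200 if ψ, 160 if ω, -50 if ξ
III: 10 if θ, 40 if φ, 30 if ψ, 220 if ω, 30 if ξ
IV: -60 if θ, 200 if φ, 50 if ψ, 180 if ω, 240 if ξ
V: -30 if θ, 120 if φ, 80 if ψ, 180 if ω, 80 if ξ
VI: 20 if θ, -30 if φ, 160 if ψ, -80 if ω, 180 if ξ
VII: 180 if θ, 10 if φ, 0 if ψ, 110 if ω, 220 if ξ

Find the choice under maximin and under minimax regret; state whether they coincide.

Row minima: I=-40, II=-50, III=10, IV=-60, V=-30, VI=-80, VII=0
Best worst-case = 10 → III.
Column bests: θ=210, φ=200, ψ=200, ω=220, ξ=240.
I regrets: 0, 150, 240, 170, 20 → max 240
II regrets: 140, 160, 0, 60, 290 → max 290
III regrets: 200, 160, 170, 0, 210 → max 210
IV regrets: 270, 0, 150, 40, 0 → max 270
V regrets: 240, 80, 120, 40, 160 → max 240
VI regrets: 190, 230, 40, 300, 60 → max 300
VII regrets: 30, 190, 200, 110, 20 → max 200
Smallest max regret = 200 → VII.

maximin → III; minimax regret → VII (disagree)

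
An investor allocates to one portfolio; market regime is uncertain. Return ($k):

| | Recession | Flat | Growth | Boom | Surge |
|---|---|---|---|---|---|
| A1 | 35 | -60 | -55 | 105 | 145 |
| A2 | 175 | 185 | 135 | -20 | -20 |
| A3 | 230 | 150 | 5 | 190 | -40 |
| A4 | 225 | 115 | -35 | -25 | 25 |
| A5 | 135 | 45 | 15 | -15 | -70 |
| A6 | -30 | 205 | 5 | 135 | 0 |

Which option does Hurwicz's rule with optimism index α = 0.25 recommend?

A1: 0.25·145 + 0.75·(-60) = -8.75
A2: 0.25·185 + 0.75·(-20) = 31.25
A3: 0.25·230 + 0.75·(-40) = 27.5
A4: 0.25·225 + 0.75·(-35) = 30
A5: 0.25·135 + 0.75·(-70) = -18.75
A6: 0.25·205 + 0.75·(-30) = 28.75
Highest Hurwicz score = 31.25 → A2.

A2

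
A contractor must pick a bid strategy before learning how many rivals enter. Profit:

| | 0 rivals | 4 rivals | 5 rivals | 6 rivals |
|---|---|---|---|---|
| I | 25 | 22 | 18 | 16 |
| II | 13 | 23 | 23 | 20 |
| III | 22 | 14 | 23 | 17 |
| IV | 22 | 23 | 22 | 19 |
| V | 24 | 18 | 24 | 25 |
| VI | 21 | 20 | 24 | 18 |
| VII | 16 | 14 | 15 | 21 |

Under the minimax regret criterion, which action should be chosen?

V

Column bests: 0 rivals=25, 4 rivals=23, 5 rivals=24, 6 rivals=25.
I regrets: 0, 1, 6, 9 → max 9
II regrets: 12, 0, 1, 5 → max 12
III regrets: 3, 9, 1, 8 → max 9
IV regrets: 3, 0, 2, 6 → max 6
V regrets: 1, 5, 0, 0 → max 5
VI regrets: 4, 3, 0, 7 → max 7
VII regrets: 9, 9, 9, 4 → max 9
Smallest max regret = 5 → V.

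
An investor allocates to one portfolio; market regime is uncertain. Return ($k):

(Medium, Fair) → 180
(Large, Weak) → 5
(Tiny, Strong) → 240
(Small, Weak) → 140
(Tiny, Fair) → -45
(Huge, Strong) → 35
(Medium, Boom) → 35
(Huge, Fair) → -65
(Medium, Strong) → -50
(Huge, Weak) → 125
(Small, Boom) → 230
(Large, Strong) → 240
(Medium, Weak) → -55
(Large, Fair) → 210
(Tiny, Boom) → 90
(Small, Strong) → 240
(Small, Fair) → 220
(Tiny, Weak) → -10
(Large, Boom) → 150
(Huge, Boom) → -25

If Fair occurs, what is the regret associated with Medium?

40

Best payoff under Fair is 220.
Regret = 220 − 180 = 40.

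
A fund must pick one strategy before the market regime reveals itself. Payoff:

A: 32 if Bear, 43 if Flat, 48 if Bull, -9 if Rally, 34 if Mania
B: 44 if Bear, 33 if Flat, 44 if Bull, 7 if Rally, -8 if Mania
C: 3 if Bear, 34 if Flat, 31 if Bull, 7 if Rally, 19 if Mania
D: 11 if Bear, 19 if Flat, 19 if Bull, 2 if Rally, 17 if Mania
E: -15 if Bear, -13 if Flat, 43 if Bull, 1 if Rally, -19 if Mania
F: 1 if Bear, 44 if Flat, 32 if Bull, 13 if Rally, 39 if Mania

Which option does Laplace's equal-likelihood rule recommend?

Row averages: A=29.6, B=24, C=18.8, D=13.6, E=-0.6, F=25.8
Highest average = 29.6 → A.

A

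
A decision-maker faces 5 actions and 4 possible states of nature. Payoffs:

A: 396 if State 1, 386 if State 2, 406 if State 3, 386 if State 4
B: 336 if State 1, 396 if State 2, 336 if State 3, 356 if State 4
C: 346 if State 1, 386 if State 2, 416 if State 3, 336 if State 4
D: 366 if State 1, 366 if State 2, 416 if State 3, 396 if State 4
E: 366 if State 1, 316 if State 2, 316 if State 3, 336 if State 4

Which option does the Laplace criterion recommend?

A

Row averages: A=393.5, B=356, C=371, D=386, E=333.5
Highest average = 393.5 → A.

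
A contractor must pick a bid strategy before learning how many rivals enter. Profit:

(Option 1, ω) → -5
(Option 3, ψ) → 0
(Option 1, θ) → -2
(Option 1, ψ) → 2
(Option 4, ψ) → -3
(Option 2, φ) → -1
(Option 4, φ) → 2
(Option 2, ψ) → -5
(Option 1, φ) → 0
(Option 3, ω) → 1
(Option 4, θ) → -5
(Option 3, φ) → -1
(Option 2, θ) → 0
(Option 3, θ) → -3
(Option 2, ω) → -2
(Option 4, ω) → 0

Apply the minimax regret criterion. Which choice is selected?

Column bests: θ=0, φ=2, ψ=2, ω=1.
Option 1 regrets: 2, 2, 0, 6 → max 6
Option 2 regrets: 0, 3, 7, 3 → max 7
Option 3 regrets: 3, 3, 2, 0 → max 3
Option 4 regrets: 5, 0, 5, 1 → max 5
Smallest max regret = 3 → Option 3.

Option 3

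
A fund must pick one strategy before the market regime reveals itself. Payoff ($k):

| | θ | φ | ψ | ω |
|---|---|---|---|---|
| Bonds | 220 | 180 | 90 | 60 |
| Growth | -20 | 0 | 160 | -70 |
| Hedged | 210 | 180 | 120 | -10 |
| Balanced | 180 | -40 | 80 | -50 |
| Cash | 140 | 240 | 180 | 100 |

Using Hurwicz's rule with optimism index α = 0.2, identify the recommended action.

Bonds: 0.2·220 + 0.8·60 = 92
Growth: 0.2·160 + 0.8·(-70) = -24
Hedged: 0.2·210 + 0.8·(-10) = 34
Balanced: 0.2·180 + 0.8·(-50) = -4
Cash: 0.2·240 + 0.8·100 = 128
Highest Hurwicz score = 128 → Cash.

Cash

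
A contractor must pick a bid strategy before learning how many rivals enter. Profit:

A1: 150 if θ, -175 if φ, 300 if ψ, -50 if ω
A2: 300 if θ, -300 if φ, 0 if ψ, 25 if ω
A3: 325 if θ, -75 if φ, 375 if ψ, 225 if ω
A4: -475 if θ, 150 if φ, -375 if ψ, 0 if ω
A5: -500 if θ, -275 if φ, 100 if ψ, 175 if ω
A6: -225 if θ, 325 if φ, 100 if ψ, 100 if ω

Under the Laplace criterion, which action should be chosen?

Row averages: A1=56.25, A2=6.25, A3=212.5, A4=-175, A5=-125, A6=75
Highest average = 212.5 → A3.

A3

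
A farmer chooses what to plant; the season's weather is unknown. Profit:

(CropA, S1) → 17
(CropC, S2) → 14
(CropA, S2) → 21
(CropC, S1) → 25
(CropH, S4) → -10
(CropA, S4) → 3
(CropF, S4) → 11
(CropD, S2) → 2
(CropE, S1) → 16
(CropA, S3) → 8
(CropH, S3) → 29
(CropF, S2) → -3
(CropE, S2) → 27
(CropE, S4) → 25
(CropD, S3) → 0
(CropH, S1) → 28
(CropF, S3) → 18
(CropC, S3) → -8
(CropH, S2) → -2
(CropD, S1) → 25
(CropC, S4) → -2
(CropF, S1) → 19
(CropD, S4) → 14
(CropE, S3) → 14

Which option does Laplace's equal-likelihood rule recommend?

CropE

Row averages: CropC=7.25, CropE=20.5, CropH=11.25, CropA=12.25, CropF=11.25, CropD=10.25
Highest average = 20.5 → CropE.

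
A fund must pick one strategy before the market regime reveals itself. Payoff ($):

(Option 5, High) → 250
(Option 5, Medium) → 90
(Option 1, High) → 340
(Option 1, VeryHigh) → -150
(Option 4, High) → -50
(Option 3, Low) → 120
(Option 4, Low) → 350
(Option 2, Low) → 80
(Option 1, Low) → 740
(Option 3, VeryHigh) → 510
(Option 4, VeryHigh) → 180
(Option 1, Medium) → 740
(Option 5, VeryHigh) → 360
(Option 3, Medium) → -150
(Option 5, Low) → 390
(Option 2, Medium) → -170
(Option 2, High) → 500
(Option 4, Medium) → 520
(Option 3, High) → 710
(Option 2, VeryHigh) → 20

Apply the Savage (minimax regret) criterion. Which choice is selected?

Option 5

Column bests: Low=740, Medium=740, High=710, VeryHigh=510.
Option 1 regrets: 0, 0, 370, 660 → max 660
Option 2 regrets: 660, 910, 210, 490 → max 910
Option 3 regrets: 620, 890, 0, 0 → max 890
Option 4 regrets: 390, 220, 760, 330 → max 760
Option 5 regrets: 350, 650, 460, 150 → max 650
Smallest max regret = 650 → Option 5.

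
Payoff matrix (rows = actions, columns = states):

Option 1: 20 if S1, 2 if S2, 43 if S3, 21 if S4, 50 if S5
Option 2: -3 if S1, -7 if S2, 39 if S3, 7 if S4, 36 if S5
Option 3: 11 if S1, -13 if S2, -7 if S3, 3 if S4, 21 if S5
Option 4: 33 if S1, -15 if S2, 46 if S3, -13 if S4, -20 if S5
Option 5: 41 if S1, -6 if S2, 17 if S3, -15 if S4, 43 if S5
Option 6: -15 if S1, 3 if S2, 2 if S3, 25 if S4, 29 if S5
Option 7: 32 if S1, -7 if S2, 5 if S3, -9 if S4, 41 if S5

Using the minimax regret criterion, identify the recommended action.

Option 1

Column bests: S1=41, S2=3, S3=46, S4=25, S5=50.
Option 1 regrets: 21, 1, 3, 4, 0 → max 21
Option 2 regrets: 44, 10, 7, 18, 14 → max 44
Option 3 regrets: 30, 16, 53, 22, 29 → max 53
Option 4 regrets: 8, 18, 0, 38, 70 → max 70
Option 5 regrets: 0, 9, 29, 40, 7 → max 40
Option 6 regrets: 56, 0, 44, 0, 21 → max 56
Option 7 regrets: 9, 10, 41, 34, 9 → max 41
Smallest max regret = 21 → Option 1.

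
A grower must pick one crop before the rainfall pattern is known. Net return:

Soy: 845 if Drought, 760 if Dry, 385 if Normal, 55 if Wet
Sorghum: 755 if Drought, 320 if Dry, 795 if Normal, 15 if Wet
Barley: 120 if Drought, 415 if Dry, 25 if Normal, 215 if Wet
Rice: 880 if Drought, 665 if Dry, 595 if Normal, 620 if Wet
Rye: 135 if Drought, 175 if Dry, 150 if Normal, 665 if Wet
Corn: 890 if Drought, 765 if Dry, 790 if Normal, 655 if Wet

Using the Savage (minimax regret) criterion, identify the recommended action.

Corn

Column bests: Drought=890, Dry=765, Normal=795, Wet=665.
Soy regrets: 45, 5, 410, 610 → max 610
Sorghum regrets: 135, 445, 0, 650 → max 650
Barley regrets: 770, 350, 770, 450 → max 770
Rice regrets: 10, 100, 200, 45 → max 200
Rye regrets: 755, 590, 645, 0 → max 755
Corn regrets: 0, 0, 5, 10 → max 10
Smallest max regret = 10 → Corn.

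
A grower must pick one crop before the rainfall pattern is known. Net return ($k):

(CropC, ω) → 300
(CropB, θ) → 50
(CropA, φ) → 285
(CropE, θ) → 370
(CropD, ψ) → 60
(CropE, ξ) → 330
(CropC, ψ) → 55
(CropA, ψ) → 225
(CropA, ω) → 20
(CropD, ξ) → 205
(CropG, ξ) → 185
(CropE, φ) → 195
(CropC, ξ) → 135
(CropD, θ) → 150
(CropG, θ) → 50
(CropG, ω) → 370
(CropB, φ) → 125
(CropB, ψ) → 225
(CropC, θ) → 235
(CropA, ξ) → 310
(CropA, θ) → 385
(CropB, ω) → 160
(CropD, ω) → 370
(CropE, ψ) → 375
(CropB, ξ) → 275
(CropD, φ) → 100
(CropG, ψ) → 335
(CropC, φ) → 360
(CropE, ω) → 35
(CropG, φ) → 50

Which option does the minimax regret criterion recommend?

CropD

Column bests: θ=385, φ=360, ψ=375, ω=370, ξ=330.
CropE regrets: 15, 165, 0, 335, 0 → max 335
CropD regrets: 235, 260, 315, 0, 125 → max 315
CropC regrets: 150, 0, 320, 70, 195 → max 320
CropB regrets: 335, 235, 150, 210, 55 → max 335
CropA regrets: 0, 75, 150, 350, 20 → max 350
CropG regrets: 335, 310, 40, 0, 145 → max 335
Smallest max regret = 315 → CropD.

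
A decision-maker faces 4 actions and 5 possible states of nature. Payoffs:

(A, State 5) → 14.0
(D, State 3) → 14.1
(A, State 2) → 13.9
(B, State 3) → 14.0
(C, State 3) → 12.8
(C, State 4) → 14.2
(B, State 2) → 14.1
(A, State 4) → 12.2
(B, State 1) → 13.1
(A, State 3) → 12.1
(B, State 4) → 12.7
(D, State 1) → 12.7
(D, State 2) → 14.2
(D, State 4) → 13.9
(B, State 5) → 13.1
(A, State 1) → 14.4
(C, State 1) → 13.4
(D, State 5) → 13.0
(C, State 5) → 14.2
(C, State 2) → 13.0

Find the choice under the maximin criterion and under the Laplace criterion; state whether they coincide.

Row minima: A=12.1, B=12.7, C=12.8, D=12.7
Best worst-case = 12.8 → C.
Row averages: A=13.32, B=13.4, C=13.52, D=13.58
Highest average = 13.58 → D.

maximin → C; laplace → D (disagree)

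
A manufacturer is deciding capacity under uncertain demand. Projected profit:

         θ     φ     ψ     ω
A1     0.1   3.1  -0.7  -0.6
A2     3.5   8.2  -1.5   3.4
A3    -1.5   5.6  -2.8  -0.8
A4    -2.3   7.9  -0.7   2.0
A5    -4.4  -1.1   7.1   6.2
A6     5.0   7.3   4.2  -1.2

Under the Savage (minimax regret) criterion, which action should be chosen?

A6

Column bests: θ=5.0, φ=8.2, ψ=7.1, ω=6.2.
A1 regrets: 4.9, 5.1, 7.8, 6.8 → max 7.8
A2 regrets: 1.5, 0.0, 8.6, 2.8 → max 8.6
A3 regrets: 6.5, 2.6, 9.9, 7.0 → max 9.9
A4 regrets: 7.3, 0.3, 7.8, 4.2 → max 7.8
A5 regrets: 9.4, 9.3, 0.0, 0.0 → max 9.4
A6 regrets: 0.0, 0.9, 2.9, 7.4 → max 7.4
Smallest max regret = 7.4 → A6.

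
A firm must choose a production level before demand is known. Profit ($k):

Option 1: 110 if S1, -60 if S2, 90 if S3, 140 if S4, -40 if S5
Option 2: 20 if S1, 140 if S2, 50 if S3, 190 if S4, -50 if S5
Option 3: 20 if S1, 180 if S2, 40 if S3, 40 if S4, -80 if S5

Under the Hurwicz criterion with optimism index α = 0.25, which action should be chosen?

Option 2

Option 1: 0.25·140 + 0.75·(-60) = -10
Option 2: 0.25·190 + 0.75·(-50) = 10
Option 3: 0.25·180 + 0.75·(-80) = -15
Highest Hurwicz score = 10 → Option 2.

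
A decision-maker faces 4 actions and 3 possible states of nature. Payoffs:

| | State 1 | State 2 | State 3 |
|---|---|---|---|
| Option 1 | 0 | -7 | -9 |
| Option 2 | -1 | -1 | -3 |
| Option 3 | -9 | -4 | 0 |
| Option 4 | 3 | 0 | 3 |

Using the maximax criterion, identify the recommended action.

Option 4

Row maxima: Option 1=0, Option 2=-1, Option 3=0, Option 4=3
Best best-case = 3 → Option 4.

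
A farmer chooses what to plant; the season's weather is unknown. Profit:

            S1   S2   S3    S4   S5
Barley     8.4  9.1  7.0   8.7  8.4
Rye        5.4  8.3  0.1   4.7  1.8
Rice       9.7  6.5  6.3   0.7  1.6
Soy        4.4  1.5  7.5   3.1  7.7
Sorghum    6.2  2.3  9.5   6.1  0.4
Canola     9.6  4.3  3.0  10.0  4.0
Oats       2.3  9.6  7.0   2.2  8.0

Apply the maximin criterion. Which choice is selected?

Row minima: Barley=7.0, Rye=0.1, Rice=0.7, Soy=1.5, Sorghum=0.4, Canola=3.0, Oats=2.2
Best worst-case = 7.0 → Barley.

Barley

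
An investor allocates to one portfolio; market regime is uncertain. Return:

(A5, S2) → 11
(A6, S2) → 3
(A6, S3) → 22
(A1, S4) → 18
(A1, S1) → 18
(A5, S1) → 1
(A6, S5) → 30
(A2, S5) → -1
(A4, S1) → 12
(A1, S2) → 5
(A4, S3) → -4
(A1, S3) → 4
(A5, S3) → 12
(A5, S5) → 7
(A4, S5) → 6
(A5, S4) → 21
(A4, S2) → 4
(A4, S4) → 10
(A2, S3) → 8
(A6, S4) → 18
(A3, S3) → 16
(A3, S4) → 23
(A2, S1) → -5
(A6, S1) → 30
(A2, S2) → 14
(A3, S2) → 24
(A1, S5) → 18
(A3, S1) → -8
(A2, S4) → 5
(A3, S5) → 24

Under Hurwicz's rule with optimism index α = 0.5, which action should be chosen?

A1: 0.5·18 + 0.5·4 = 11
A2: 0.5·14 + 0.5·(-5) = 4.5
A3: 0.5·24 + 0.5·(-8) = 8
A4: 0.5·12 + 0.5·(-4) = 4
A5: 0.5·21 + 0.5·1 = 11
A6: 0.5·30 + 0.5·3 = 16.5
Highest Hurwicz score = 16.5 → A6.

A6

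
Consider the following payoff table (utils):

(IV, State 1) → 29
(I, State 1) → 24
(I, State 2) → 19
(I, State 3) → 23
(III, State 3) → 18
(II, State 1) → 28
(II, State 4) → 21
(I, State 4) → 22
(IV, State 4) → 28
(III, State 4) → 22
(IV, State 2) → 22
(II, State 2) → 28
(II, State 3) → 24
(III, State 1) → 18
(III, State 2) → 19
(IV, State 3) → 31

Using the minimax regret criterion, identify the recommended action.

Column bests: State 1=29, State 2=28, State 3=31, State 4=28.
I regrets: 5, 9, 8, 6 → max 9
II regrets: 1, 0, 7, 7 → max 7
III regrets: 11, 9, 13, 6 → max 13
IV regrets: 0, 6, 0, 0 → max 6
Smallest max regret = 6 → IV.

IV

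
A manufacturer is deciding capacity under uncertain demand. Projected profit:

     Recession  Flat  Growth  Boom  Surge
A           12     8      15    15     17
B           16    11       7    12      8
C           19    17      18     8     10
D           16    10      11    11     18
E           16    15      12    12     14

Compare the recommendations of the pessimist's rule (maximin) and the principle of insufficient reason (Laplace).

Row minima: A=8, B=7, C=8, D=10, E=12
Best worst-case = 12 → E.
Row averages: A=13.4, B=10.8, C=14.4, D=13.2, E=13.8
Highest average = 14.4 → C.

maximin → E; laplace → C (disagree)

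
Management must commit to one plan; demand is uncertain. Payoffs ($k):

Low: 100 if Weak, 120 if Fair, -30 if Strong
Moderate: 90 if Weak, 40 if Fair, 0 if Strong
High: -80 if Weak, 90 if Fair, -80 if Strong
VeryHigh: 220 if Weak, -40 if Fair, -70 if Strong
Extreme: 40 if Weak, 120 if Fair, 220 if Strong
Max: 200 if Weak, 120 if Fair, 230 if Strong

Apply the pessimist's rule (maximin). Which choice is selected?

Row minima: Low=-30, Moderate=0, High=-80, VeryHigh=-70, Extreme=40, Max=120
Best worst-case = 120 → Max.

Max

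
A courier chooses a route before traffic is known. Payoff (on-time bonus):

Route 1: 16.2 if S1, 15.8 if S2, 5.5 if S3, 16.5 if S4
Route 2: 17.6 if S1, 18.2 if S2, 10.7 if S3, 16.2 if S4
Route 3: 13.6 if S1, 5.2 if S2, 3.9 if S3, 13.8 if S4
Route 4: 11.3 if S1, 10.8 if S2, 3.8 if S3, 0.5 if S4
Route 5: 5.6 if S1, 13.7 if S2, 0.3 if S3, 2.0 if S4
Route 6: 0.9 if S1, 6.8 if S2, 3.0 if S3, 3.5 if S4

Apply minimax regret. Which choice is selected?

Route 2

Column bests: S1=17.6, S2=18.2, S3=10.7, S4=16.5.
Route 1 regrets: 1.4, 2.4, 5.2, 0.0 → max 5.2
Route 2 regrets: 0.0, 0.0, 0.0, 0.3 → max 0.3
Route 3 regrets: 4.0, 13.0, 6.8, 2.7 → max 13.0
Route 4 regrets: 6.3, 7.4, 6.9, 16.0 → max 16.0
Route 5 regrets: 12.0, 4.5, 10.4, 14.5 → max 14.5
Route 6 regrets: 16.7, 11.4, 7.7, 13.0 → max 16.7
Smallest max regret = 0.3 → Route 2.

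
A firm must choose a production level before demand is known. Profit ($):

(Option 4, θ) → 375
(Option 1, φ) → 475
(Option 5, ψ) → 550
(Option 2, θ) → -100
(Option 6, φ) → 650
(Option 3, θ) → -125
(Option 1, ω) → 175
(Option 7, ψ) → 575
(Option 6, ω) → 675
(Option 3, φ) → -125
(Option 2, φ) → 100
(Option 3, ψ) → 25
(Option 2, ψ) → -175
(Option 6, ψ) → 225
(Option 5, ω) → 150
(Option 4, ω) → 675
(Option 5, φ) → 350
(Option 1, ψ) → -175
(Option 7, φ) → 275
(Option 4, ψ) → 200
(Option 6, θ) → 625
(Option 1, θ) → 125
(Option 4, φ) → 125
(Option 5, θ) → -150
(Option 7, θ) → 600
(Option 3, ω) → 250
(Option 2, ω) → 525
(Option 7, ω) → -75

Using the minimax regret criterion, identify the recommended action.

Option 6

Column bests: θ=625, φ=650, ψ=575, ω=675.
Option 1 regrets: 500, 175, 750, 500 → max 750
Option 2 regrets: 725, 550, 750, 150 → max 750
Option 3 regrets: 750, 775, 550, 425 → max 775
Option 4 regrets: 250, 525, 375, 0 → max 525
Option 5 regrets: 775, 300, 25, 525 → max 775
Option 6 regrets: 0, 0, 350, 0 → max 350
Option 7 regrets: 25, 375, 0, 750 → max 750
Smallest max regret = 350 → Option 6.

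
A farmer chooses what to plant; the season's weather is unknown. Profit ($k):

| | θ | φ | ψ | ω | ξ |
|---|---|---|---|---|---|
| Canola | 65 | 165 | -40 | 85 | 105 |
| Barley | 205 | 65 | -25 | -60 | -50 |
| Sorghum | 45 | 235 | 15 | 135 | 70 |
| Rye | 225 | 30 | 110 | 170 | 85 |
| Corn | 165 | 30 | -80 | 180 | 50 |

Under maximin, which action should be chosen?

Rye

Row minima: Canola=-40, Barley=-60, Sorghum=15, Rye=30, Corn=-80
Best worst-case = 30 → Rye.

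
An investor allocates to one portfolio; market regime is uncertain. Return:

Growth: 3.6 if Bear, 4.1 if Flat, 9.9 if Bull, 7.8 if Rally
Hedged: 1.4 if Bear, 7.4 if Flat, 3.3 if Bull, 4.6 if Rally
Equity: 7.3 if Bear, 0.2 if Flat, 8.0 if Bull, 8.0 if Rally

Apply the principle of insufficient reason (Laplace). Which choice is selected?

Growth

Row averages: Growth=6.35, Hedged=4.175, Equity=5.875
Highest average = 6.35 → Growth.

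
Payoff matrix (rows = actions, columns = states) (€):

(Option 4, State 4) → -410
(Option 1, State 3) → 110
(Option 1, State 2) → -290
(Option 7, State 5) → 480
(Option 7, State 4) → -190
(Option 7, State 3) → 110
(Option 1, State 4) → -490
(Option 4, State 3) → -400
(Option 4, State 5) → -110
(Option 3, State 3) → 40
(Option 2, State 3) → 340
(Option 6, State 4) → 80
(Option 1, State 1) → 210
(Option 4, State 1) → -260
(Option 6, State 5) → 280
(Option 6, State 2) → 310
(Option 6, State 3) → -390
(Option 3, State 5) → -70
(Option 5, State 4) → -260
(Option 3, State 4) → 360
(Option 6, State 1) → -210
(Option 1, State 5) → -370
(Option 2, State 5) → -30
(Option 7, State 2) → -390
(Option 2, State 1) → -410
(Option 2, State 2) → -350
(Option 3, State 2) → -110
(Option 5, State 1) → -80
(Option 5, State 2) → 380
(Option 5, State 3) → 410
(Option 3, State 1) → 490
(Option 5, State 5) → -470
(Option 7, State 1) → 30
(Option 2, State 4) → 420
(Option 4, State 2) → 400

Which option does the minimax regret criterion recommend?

Option 3

Column bests: State 1=490, State 2=400, State 3=410, State 4=420, State 5=480.
Option 1 regrets: 280, 690, 300, 910, 850 → max 910
Option 2 regrets: 900, 750, 70, 0, 510 → max 900
Option 3 regrets: 0, 510, 370, 60, 550 → max 550
Option 4 regrets: 750, 0, 810, 830, 590 → max 830
Option 5 regrets: 570, 20, 0, 680, 950 → max 950
Option 6 regrets: 700, 90, 800, 340, 200 → max 800
Option 7 regrets: 460, 790, 300, 610, 0 → max 790
Smallest max regret = 550 → Option 3.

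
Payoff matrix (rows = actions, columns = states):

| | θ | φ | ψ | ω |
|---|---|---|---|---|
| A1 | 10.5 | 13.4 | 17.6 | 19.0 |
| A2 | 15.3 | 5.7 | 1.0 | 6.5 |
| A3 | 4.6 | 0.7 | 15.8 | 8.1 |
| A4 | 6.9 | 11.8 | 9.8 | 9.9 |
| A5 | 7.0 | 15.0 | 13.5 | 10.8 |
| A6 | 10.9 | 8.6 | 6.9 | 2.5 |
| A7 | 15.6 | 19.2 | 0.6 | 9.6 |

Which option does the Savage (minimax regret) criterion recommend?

A1

Column bests: θ=15.6, φ=19.2, ψ=17.6, ω=19.0.
A1 regrets: 5.1, 5.8, 0.0, 0.0 → max 5.8
A2 regrets: 0.3, 13.5, 16.6, 12.5 → max 16.6
A3 regrets: 11.0, 18.5, 1.8, 10.9 → max 18.5
A4 regrets: 8.7, 7.4, 7.8, 9.1 → max 9.1
A5 regrets: 8.6, 4.2, 4.1, 8.2 → max 8.6
A6 regrets: 4.7, 10.6, 10.7, 16.5 → max 16.5
A7 regrets: 0.0, 0.0, 17.0, 9.4 → max 17.0
Smallest max regret = 5.8 → A1.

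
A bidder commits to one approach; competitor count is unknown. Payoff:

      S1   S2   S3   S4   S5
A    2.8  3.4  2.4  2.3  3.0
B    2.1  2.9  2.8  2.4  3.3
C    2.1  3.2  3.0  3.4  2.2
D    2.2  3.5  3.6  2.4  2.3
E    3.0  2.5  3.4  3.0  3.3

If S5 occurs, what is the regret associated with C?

1.1

Best payoff under S5 is 3.3.
Regret = 3.3 − 2.2 = 1.1.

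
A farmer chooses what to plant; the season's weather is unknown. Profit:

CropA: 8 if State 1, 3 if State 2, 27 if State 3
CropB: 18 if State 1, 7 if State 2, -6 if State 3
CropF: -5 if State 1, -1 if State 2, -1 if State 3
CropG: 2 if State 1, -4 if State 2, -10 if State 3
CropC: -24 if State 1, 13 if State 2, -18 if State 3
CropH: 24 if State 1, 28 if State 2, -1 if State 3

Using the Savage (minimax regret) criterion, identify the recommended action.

CropA

Column bests: State 1=24, State 2=28, State 3=27.
CropA regrets: 16, 25, 0 → max 25
CropB regrets: 6, 21, 33 → max 33
CropF regrets: 29, 29, 28 → max 29
CropG regrets: 22, 32, 37 → max 37
CropC regrets: 48, 15, 45 → max 48
CropH regrets: 0, 0, 28 → max 28
Smallest max regret = 25 → CropA.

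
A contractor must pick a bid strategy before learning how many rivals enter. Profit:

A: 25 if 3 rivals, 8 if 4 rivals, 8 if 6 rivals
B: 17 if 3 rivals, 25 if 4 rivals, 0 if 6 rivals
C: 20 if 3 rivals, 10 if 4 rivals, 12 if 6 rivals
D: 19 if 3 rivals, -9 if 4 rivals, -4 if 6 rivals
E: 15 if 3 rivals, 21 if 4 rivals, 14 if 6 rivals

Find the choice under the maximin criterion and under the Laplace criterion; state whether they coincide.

maximin → E; laplace → E (agree)

Row minima: A=8, B=0, C=10, D=-9, E=14
Best worst-case = 14 → E.
Row averages: A=41/3, B=14, C=14, D=2, E=50/3
Highest average = 50/3 → E.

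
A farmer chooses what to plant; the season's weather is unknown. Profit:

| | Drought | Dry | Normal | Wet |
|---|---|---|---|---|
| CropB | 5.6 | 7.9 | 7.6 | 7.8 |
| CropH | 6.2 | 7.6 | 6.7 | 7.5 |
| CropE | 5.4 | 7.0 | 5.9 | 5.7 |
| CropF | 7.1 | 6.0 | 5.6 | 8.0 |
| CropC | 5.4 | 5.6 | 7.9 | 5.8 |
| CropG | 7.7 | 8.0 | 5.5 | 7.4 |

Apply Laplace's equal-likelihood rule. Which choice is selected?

Row averages: CropB=7.225, CropH=7, CropE=6, CropF=6.675, CropC=6.175, CropG=7.15
Highest average = 7.225 → CropB.

CropB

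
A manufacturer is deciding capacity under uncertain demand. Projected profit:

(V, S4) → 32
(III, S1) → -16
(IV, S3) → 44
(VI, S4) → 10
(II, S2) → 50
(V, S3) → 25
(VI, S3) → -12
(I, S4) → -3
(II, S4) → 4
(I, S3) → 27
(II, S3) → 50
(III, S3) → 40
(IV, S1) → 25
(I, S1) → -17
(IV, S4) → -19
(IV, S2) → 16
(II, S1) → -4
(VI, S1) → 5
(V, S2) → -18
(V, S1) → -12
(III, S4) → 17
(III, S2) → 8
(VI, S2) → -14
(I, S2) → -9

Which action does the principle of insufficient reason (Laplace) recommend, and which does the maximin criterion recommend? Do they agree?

Row averages: I=-0.5, II=25, III=12.25, IV=16.5, V=6.75, VI=-2.75
Highest average = 25 → II.
Row minima: I=-17, II=-4, III=-16, IV=-19, V=-18, VI=-14
Best worst-case = -4 → II.

laplace → II; maximin → II (agree)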